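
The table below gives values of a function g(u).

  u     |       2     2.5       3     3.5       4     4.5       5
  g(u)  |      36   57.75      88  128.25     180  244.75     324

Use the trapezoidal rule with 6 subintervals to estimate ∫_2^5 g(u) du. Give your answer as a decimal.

Δu = 0.5.
T_6 = (0.5/2)·[36 + 2·57.75 + 2·88 + 2·128.25 + 2·180 + 2·244.75 + 324] = 439.375.

439.375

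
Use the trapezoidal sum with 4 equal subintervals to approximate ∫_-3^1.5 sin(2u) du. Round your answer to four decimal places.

Δu = (1.5 − (-3))/4 = 1.125.
f(-3) ≈ 0.2794, f(-1.875) ≈ 0.5716, f(-0.75) ≈ -0.9975, f(0.375) ≈ 0.6816, f(1.5) ≈ 0.1411.
T_4 = (Δu/2)·[f(u_0) + 2f(u_1) + 2f(u_2) + 2f(u_3) + f(u_4)].
Sum ≈ 0.5242.

0.5242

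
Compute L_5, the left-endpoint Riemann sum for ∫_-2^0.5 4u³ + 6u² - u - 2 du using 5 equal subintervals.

Δu = (0.5 − (-2))/5 = 0.5.
Left endpoints: -2, -1.5, -1, -0.5, 0.
f(-2) = -8, f(-1.5) = -0.5, f(-1) = 1, f(-0.5) = -0.5, f(0) = -2.
Sum = Δu · [f(-2) + f(-1.5) + f(-1) + f(-0.5) + f(0)].
Sum = -5.

-5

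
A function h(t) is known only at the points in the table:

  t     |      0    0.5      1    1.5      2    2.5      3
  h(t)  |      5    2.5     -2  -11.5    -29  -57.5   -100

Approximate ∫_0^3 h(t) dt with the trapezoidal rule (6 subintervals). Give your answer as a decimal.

Δt = 0.5.
T_6 = (0.5/2)·[5 + 2·2.5 + 2·(-2) + 2·(-11.5) + 2·(-29) + 2·(-57.5) + (-100)] = -72.5.

-72.5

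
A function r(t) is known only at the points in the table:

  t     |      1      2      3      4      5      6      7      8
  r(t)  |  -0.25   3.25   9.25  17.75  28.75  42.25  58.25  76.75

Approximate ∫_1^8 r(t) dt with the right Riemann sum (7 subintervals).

Δt = 1.
Sum = 1·[3.25 + 9.25 + 17.75 + 28.75 + 42.25 + 58.25 + 76.75] = 236.25.

236.25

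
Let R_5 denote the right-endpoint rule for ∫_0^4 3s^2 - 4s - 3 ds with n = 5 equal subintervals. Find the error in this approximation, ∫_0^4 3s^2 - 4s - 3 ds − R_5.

-14.08

Exact integral: ∫_0^4 f(s) ds = 20.
R_5 = 34.08.
Error = 20 − 34.08 = -14.08.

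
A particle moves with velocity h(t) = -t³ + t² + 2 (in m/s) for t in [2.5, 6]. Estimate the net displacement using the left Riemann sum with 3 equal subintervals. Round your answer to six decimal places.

Δt = (6 − 2.5)/3 = 7/6.
Left endpoints: 2.5, 11/3, 29/6.
h(2.5) = -7.375, h(11/3) = -914/27, h(29/6) = -18911/216.
Sum = Δt · [h(2.5) + h(11/3) + h(29/6)].
Sum ≈ -150.240741.

-150.240741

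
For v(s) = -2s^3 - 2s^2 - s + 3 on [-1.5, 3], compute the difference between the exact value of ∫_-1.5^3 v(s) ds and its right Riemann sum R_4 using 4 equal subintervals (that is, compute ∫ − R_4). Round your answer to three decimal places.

50.467

Exact integral: ∫_-1.5^3 v(s) ds = -48.09375.
R_4 ≈ -98.56055.
Error ≈ -48.09375 − (-98.56055) ≈ 50.467.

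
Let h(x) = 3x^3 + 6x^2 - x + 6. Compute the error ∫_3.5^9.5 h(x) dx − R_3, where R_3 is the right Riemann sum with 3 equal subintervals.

-3163.5

Exact integral: ∫_3.5^9.5 h(x) dx = 7622.25.
R_3 = 10785.75.
Error = 7622.25 − 10785.75 = -3163.5.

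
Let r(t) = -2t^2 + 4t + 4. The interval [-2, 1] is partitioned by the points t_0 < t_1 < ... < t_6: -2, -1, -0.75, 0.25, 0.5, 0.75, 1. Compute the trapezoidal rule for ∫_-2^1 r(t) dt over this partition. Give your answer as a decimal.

Subinterval widths: 1, 0.25, 1, 0.25, 0.25, 0.25.
r(-2) = -12, r(-1) = -2, r(-0.75) = -0.125, r(0.25) = 4.875, r(0.5) = 5.5, r(0.75) = 5.875, r(1) = 6.
On each subinterval the trapezoid contributes (Δt_i/2)·[r(t_{i-1}) + r(t_i)].
Sum = -0.6875.

-0.6875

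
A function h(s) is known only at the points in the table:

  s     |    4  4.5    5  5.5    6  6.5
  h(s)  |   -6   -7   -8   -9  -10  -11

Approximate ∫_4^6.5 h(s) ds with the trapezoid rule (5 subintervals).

-21.25

Δs = 0.5.
T_5 = (0.5/2)·[(-6) + 2·(-7) + 2·(-8) + 2·(-9) + 2·(-10) + (-11)] = -21.25.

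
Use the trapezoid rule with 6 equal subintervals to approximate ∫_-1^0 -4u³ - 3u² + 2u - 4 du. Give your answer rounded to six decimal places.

Δu = (0 − (-1))/6 = 1/6.
f(-1) = -5, f(-5/6) = -587/108, f(-2/3) = -148/27, f(-0.5) = -5.25, f(-1/3) = -131/27, f(-1/6) = -475/108, f(0) = -4.
T_6 = (Δu/2)·[f(u_0) + 2f(u_1) + ... + 2f(u_{5}) + f(u_6)].
Sum ≈ -4.986111.

-4.986111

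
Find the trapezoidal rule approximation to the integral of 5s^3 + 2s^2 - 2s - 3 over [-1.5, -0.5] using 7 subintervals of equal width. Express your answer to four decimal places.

Δs = (-0.5 − (-1.5))/7 = 1/7.
f(-1.5) = -12.375, f(-19/14) = -24971/2744, f(-17/14) = -18041/2744, f(-15/14) = -12927/2744, f(-13/14) = -9389/2744, f(-11/14) = -7187/2744, f(-9/14) = -6081/2744, f(-0.5) = -2.125.
T_7 = (Δs/2)·[f(s_0) + 2f(s_1) + ... + 2f(s_{6}) + f(s_7)].
Sum ≈ -5.1276.

-5.1276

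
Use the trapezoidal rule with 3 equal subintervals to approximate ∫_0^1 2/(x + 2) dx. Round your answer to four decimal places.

Δx = (1 − 0)/3 = 1/3.
f(0) = 1, f(1/3) = 6/7, f(2/3) = 0.75, f(1) = 2/3.
T_3 = (Δx/2)·[f(x_0) + 2f(x_1) + 2f(x_2) + f(x_3)].
Sum ≈ 0.8135.

0.8135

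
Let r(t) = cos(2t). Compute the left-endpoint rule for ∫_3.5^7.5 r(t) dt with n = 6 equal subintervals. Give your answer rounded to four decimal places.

0.5017

Δt = (7.5 − 3.5)/6 = 2/3.
Left endpoints: 3.5, 25/6, 29/6, 5.5, 37/6, 41/6.
r(3.5) ≈ 0.7539, r(25/6) ≈ -0.4612, r(29/6) ≈ -0.9709, r(5.5) ≈ 0.0044, r(37/6) ≈ 0.9730, r(41/6) ≈ 0.4533.
Sum = Δt · [r(3.5) + r(25/6) + r(29/6) + ...].
Sum ≈ 0.5017.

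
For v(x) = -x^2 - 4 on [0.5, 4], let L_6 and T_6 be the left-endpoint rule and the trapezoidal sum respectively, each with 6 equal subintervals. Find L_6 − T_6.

L_6 ≈ -30.89641204.
T_6 ≈ -35.49016204.
L_6 − T_6 = 4.59375.

4.59375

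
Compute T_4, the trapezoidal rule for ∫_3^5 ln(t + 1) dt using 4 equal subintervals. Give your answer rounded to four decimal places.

3.2036

Δt = (5 − 3)/4 = 0.5.
f(3) ≈ 1.3863, f(3.5) ≈ 1.5041, f(4) ≈ 1.6094, f(4.5) ≈ 1.7047, f(5) ≈ 1.7918.
T_4 = (Δt/2)·[f(t_0) + 2f(t_1) + 2f(t_2) + 2f(t_3) + f(t_4)].
Sum ≈ 3.2036.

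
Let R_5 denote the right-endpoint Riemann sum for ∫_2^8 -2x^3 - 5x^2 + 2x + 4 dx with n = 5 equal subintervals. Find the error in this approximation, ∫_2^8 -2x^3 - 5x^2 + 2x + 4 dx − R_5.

828

Exact integral: ∫_2^8 f(x) dx = -2796.
R_5 = -3624.
Error = -2796 − (-3624) = 828.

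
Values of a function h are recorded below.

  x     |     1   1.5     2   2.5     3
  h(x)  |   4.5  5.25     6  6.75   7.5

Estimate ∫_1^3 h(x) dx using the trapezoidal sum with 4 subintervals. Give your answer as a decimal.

12

Δx = 0.5.
T_4 = (0.5/2)·[4.5 + 2·5.25 + 2·6 + 2·6.75 + 7.5] = 12.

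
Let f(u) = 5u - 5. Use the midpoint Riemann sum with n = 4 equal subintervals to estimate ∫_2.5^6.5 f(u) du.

70

Δu = (6.5 − 2.5)/4 = 1.
Midpoints: 3, 4, 5, 6.
f(3) = 10, f(4) = 15, f(5) = 20, f(6) = 25.
Sum = Δu · [f(3) + f(4) + f(5) + f(6)].
Sum = 70.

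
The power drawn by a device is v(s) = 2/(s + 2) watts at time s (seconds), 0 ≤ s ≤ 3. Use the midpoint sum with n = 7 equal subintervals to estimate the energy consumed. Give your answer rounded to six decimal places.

Δs = (3 − 0)/7 = 3/7.
Midpoints: 3/14, 9/14, 15/14, 1.5, 27/14, 33/14, 39/14.
v(3/14) = 28/31, v(9/14) = 28/37, v(15/14) = 28/43, v(1.5) = 4/7, v(27/14) = 28/55, v(33/14) = 28/61, v(39/14) = 28/67.
Sum = Δs · [v(3/14) + v(9/14) + v(15/14) + ...].
Sum ≈ 1.829396.

1.829396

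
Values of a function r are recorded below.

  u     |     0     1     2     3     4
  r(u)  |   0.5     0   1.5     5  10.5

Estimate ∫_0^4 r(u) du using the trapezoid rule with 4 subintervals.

Δu = 1.
T_4 = (1/2)·[0.5 + 2·0 + 2·1.5 + 2·5 + 10.5] = 12.

12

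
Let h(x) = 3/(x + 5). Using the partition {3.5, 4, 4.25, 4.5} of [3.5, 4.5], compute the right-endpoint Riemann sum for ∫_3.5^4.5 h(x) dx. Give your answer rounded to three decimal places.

0.327

Subinterval widths: 0.5, 0.25, 0.25.
Right endpoints: 4, 4.25, 4.5.
h(4) = 1/3, h(4.25) = 12/37, h(4.5) = 6/19.
Sum = Σ Δx_i · h(x_i).
Sum ≈ 0.327.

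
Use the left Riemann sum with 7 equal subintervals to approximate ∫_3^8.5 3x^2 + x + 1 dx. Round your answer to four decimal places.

549.2423

Δx = (8.5 − 3)/7 = 11/14.
Left endpoints: 3, 53/14, 32/7, 75/14, 43/7, 97/14, 54/7.
f(3) = 31, f(53/14) = 9365/196, f(32/7) = 3345/49, f(75/14) = 18121/196, f(43/7) = 5897/49, f(97/14) = 29781/196, f(54/7) = 9175/49.
Sum = Δx · [f(3) + f(53/14) + f(32/7) + ...].
Sum ≈ 549.2423.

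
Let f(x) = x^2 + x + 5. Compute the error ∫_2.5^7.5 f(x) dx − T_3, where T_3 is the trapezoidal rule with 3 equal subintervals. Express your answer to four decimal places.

-2.3148

Exact integral: ∫_2.5^7.5 f(x) dx ≈ 185.416667.
T_3 ≈ 187.731481.
Error ≈ 185.416667 − 187.731481 ≈ -2.3148.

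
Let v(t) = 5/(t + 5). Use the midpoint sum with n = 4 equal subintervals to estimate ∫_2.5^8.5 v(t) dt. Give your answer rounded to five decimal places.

Δt = (8.5 − 2.5)/4 = 1.5.
Midpoints: 3.25, 4.75, 6.25, 7.75.
v(3.25) = 20/33, v(4.75) = 20/39, v(6.25) = 4/9, v(7.75) = 20/51.
Sum = Δt · [v(3.25) + v(4.75) + v(6.25) + v(7.75)].
Sum ≈ 2.93322.

2.93322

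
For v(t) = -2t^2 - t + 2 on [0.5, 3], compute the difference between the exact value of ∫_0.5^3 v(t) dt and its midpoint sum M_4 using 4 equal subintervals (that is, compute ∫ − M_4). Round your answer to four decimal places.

-0.1628

Exact integral: ∫_0.5^3 v(t) dt ≈ -17.291667.
M_4 = -17.12890625.
Error ≈ -17.291667 − (-17.12890625) ≈ -0.1628.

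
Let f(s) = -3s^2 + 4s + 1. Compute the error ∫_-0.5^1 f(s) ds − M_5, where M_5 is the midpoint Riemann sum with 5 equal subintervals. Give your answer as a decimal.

Exact integral: ∫_-0.5^1 f(s) ds = 1.875.
M_5 = 1.90875.
Error = 1.875 − 1.90875 = -0.03375.

-0.03375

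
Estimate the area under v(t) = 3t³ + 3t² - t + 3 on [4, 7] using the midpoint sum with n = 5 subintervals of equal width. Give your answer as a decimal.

Δt = (7 − 4)/5 = 0.6.
Midpoints: 4.3, 4.9, 5.5, 6.1, 6.7.
v(4.3) = 292.691, v(4.9) = 423.077, v(5.5) = 587.375, v(6.1) = 789.473, v(6.7) = 1033.259.
Sum = Δt · [v(4.3) + v(4.9) + v(5.5) + v(6.1) + v(6.7)].
Sum = 1875.525.

1875.525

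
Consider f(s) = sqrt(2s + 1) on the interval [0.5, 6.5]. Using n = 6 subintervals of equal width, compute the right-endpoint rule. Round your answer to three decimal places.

Δs = (6.5 − 0.5)/6 = 1.
Right endpoints: 1.5, 2.5, 3.5, 4.5, 5.5, 6.5.
f(1.5) ≈ 2.000, f(2.5) ≈ 2.449, f(3.5) ≈ 2.828, f(4.5) ≈ 3.162, f(5.5) ≈ 3.464, f(6.5) ≈ 3.742.
Sum = Δs · [f(1.5) + f(2.5) + f(3.5) + ...].
Sum ≈ 17.646.

17.646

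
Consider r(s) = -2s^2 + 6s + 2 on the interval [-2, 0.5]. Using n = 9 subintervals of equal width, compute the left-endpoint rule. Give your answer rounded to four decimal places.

-14.8560

Δs = (0.5 − (-2))/9 = 5/18.
Left endpoints: -2, -31/18, -13/9, -7/6, -8/9, -11/18, -1/3, -1/18, 2/9.
r(-2) = -18, r(-31/18) = -2311/162, r(-13/9) = -878/81, r(-7/6) = -139/18, r(-8/9) = -398/81, r(-11/18) = -391/162, r(-1/3) = -2/9, r(-1/18) = 269/162, r(2/9) = 262/81.
Sum = Δs · [r(-2) + r(-31/18) + r(-13/9) + ...].
Sum ≈ -14.8560.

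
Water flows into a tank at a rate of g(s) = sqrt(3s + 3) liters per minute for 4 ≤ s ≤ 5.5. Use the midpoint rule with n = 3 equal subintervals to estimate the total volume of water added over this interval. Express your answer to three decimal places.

6.226

Δs = (5.5 − 4)/3 = 0.5.
Midpoints: 4.25, 4.75, 5.25.
g(4.25) ≈ 3.969, g(4.75) ≈ 4.153, g(5.25) ≈ 4.330.
Sum = Δs · [g(4.25) + g(4.75) + g(5.25)].
Sum ≈ 6.226.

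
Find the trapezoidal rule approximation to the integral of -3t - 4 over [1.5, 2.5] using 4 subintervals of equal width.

Δt = (2.5 − 1.5)/4 = 0.25.
f(1.5) = -8.5, f(1.75) = -9.25, f(2) = -10, f(2.25) = -10.75, f(2.5) = -11.5.
T_4 = (Δt/2)·[f(t_0) + 2f(t_1) + 2f(t_2) + 2f(t_3) + f(t_4)].
Sum = -10.

-10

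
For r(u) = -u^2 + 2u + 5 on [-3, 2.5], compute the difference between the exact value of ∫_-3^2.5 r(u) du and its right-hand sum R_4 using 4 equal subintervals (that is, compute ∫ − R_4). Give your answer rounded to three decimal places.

-7.720

Exact integral: ∫_-3^2.5 r(u) du ≈ 10.54167.
R_4 = 18.26171875.
Error ≈ 10.54167 − 18.26171875 ≈ -7.720.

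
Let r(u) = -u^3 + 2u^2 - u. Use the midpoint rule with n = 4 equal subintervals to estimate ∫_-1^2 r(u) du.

Δu = (2 − (-1))/4 = 0.75.
Midpoints: -0.625, 0.125, 0.875, 1.625.
r(-0.625) = 845/512, r(0.125) = -49/512, r(0.875) = -7/512, r(1.625) = -325/512.
Sum = Δu · [r(-0.625) + r(0.125) + r(0.875) + r(1.625)].
Sum = 0.6796875.

0.6796875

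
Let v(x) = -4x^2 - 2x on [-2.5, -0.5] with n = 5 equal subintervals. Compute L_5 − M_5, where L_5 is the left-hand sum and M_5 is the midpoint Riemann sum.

-4.32

L_5 = -18.88.
M_5 = -14.56.
L_5 − M_5 = -4.32.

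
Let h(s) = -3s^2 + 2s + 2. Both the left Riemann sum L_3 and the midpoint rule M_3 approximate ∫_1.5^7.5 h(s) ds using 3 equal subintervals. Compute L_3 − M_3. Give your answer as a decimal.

132

L_3 = -214.5.
M_3 = -346.5.
L_3 − M_3 = 132.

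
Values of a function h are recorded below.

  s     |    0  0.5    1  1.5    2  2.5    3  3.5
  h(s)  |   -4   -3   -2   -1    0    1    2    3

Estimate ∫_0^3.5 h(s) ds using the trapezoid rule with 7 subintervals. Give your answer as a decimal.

Δs = 0.5.
T_7 = (0.5/2)·[(-4) + 2·(-3) + 2·(-2) + 2·(-1) + 2·0 + 2·1 + 2·2 + 3] = -1.75.

-1.75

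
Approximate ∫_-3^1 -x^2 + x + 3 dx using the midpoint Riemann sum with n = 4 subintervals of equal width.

-1

Δx = (1 − (-3))/4 = 1.
Midpoints: -2.5, -1.5, -0.5, 0.5.
f(-2.5) = -5.75, f(-1.5) = -0.75, f(-0.5) = 2.25, f(0.5) = 3.25.
Sum = Δx · [f(-2.5) + f(-1.5) + f(-0.5) + f(0.5)].
Sum = -1.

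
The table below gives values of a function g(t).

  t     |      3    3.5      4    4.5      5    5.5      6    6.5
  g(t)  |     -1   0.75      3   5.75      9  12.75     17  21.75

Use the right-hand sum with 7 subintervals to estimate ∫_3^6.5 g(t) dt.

Δt = 0.5.
Sum = 0.5·[0.75 + 3 + 5.75 + 9 + 12.75 + 17 + 21.75] = 35.

35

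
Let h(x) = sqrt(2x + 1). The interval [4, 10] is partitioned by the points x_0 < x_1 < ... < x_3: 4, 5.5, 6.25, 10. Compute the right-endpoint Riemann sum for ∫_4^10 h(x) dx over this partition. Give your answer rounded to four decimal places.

Subinterval widths: 1.5, 0.75, 3.75.
Right endpoints: 5.5, 6.25, 10.
h(5.5) ≈ 3.4641, h(6.25) ≈ 3.6742, h(10) ≈ 4.5826.
Sum = Σ Δx_i · h(x_i).
Sum ≈ 25.1365.

25.1365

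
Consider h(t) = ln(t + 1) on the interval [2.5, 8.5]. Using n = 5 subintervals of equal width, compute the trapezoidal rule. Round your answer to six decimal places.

Δt = (8.5 − 2.5)/5 = 1.2.
h(2.5) ≈ 1.252763, h(3.7) ≈ 1.547563, h(4.9) ≈ 1.774952, h(6.1) ≈ 1.960095, h(7.3) ≈ 2.116256, h(8.5) ≈ 2.251292.
T_5 = (Δt/2)·[h(t_0) + 2h(t_1) + ... + 2h(t_{4}) + h(t_5)].
Sum ≈ 10.981071.

10.981071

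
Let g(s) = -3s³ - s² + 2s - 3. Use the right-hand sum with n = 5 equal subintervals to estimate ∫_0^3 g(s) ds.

-97.56

Δs = (3 − 0)/5 = 0.6.
Right endpoints: 0.6, 1.2, 1.8, 2.4, 3.
g(0.6) = -2.808, g(1.2) = -7.224, g(1.8) = -20.136, g(2.4) = -45.432, g(3) = -87.
Sum = Δs · [g(0.6) + g(1.2) + g(1.8) + g(2.4) + g(3)].
Sum = -97.56.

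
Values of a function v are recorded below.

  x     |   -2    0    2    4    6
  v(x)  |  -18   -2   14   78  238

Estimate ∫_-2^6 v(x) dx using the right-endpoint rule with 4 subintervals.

656

Δx = 2.
Sum = 2·[(-2) + 14 + 78 + 238] = 656.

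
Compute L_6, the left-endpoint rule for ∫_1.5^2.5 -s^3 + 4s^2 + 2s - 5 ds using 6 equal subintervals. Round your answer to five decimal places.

Δs = (2.5 − 1.5)/6 = 1/6.
Left endpoints: 1.5, 5/3, 11/6, 2, 13/6, 7/3.
f(1.5) = 3.625, f(5/3) = 130/27, f(11/6) = 1285/216, f(2) = 7, f(13/6) = 1715/216, f(7/3) = 236/27.
Sum = Δs · [f(1.5) + f(5/3) + f(11/6) + ...].
Sum ≈ 6.34491.

6.34491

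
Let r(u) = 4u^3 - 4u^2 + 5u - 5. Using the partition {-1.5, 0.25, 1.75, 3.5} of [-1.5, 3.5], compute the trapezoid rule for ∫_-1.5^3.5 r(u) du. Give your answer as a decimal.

102.125

Subinterval widths: 1.75, 1.5, 1.75.
r(-1.5) = -35, r(0.25) = -3.9375, r(1.75) = 12.9375, r(3.5) = 135.
On each subinterval the trapezoid contributes (Δu_i/2)·[r(u_{i-1}) + r(u_i)].
Sum = 102.125.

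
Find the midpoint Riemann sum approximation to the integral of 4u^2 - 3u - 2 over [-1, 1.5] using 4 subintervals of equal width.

-1.3671875

Δu = (1.5 − (-1))/4 = 0.625.
Midpoints: -0.6875, -0.0625, 0.5625, 1.1875.
f(-0.6875) = 1.953125, f(-0.0625) = -1.796875, f(0.5625) = -2.421875, f(1.1875) = 0.078125.
Sum = Δu · [f(-0.6875) + f(-0.0625) + f(0.5625) + f(1.1875)].
Sum = -1.3671875.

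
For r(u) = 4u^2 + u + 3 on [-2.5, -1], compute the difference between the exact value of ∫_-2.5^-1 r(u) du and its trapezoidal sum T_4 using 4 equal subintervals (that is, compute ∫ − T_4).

Exact integral: ∫_-2.5^-1 r(u) du = 21.375.
T_4 = 21.515625.
Error = 21.375 − 21.515625 = -0.140625.

-0.140625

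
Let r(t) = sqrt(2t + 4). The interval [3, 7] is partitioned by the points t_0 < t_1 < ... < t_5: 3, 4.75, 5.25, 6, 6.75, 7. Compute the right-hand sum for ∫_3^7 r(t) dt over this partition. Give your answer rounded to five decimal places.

Subinterval widths: 1.75, 0.5, 0.75, 0.75, 0.25.
Right endpoints: 4.75, 5.25, 6, 6.75, 7.
r(4.75) ≈ 3.67423, r(5.25) ≈ 3.80789, r(6) ≈ 4.00000, r(6.75) ≈ 4.18330, r(7) ≈ 4.24264.
Sum = Σ Δt_i · r(t_i).
Sum ≈ 15.53199.

15.53199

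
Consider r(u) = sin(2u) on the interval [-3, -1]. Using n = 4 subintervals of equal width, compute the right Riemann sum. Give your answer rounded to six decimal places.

0.332655

Δu = (-1 − (-3))/4 = 0.5.
Right endpoints: -2.5, -2, -1.5, -1.
r(-2.5) ≈ 0.958924, r(-2) ≈ 0.756802, r(-1.5) ≈ -0.141120, r(-1) ≈ -0.909297.
Sum = Δu · [r(-2.5) + r(-2) + r(-1.5) + r(-1)].
Sum ≈ 0.332655.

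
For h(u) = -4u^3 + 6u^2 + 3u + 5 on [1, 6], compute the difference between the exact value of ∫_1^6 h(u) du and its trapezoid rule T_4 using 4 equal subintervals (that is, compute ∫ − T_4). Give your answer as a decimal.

46.875

Exact integral: ∫_1^6 h(u) du = -787.5.
T_4 = -834.375.
Error = -787.5 − (-834.375) = 46.875.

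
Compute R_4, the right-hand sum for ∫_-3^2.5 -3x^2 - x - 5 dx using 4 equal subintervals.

Δx = (2.5 − (-3))/4 = 1.375.
Right endpoints: -1.625, -0.25, 1.125, 2.5.
f(-1.625) = -11.296875, f(-0.25) = -4.9375, f(1.125) = -9.921875, f(2.5) = -26.25.
Sum = Δx · [f(-1.625) + f(-0.25) + f(1.125) + f(2.5)].
Sum = -72.05859375.

-72.05859375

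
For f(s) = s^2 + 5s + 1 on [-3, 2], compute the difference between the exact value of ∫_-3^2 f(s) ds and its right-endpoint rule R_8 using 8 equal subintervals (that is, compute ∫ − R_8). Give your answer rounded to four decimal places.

Exact integral: ∫_-3^2 f(s) ds ≈ 4.166667.
R_8 = 10.7421875.
Error ≈ 4.166667 − 10.7421875 ≈ -6.5755.

-6.5755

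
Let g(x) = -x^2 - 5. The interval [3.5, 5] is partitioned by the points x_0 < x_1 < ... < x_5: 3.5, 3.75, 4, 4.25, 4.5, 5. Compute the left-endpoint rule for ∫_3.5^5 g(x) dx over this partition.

Subinterval widths: 0.25, 0.25, 0.25, 0.25, 0.5.
Left endpoints: 3.5, 3.75, 4, 4.25, 4.5.
g(3.5) = -17.25, g(3.75) = -19.0625, g(4) = -21, g(4.25) = -23.0625, g(4.5) = -25.25.
Sum = Σ Δx_i · g(x_i).
Sum = -32.71875.

-32.71875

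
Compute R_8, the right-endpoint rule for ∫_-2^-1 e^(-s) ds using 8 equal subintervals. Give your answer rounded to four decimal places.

Δs = (-1 − (-2))/8 = 0.125.
Right endpoints: -1.875, -1.75, -1.625, -1.5, -1.375, -1.25, -1.125, -1.
f(-1.875) ≈ 6.5208, f(-1.75) ≈ 5.7546, f(-1.625) ≈ 5.0784, f(-1.5) ≈ 4.4817, f(-1.375) ≈ 3.9551, f(-1.25) ≈ 3.4903, f(-1.125) ≈ 3.0802, f(-1) ≈ 2.7183.
Sum = Δs · [f(-1.875) + f(-1.75) + f(-1.625) + ...].
Sum ≈ 4.3849.

4.3849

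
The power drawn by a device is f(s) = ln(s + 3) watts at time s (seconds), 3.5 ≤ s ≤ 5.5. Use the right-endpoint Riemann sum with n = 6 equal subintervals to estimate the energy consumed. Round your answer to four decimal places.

Δs = (5.5 − 3.5)/6 = 1/3.
Right endpoints: 23/6, 25/6, 4.5, 29/6, 31/6, 5.5.
f(23/6) ≈ 1.9218, f(25/6) ≈ 1.9694, f(4.5) ≈ 2.0149, f(29/6) ≈ 2.0584, f(31/6) ≈ 2.1001, f(5.5) ≈ 2.1401.
Sum = Δs · [f(23/6) + f(25/6) + f(4.5) + ...].
Sum ≈ 4.0682.

4.0682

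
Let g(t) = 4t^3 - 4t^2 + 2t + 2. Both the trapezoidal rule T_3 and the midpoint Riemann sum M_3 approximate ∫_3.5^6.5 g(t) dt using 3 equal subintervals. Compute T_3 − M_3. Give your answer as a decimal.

T_3 = 1390.
M_3 = 1348.
T_3 − M_3 = 42.

42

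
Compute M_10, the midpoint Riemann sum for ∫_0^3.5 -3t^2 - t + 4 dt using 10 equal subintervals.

Δt = (3.5 − 0)/10 = 0.35.
Midpoints: 0.175, 0.525, 0.875, 1.225, 1.575, 1.925, 2.275, 2.625, 2.975, 3.325.
f(0.175) = 3.733125, f(0.525) = 2.648125, f(0.875) = 0.828125, f(1.225) = -1.726875, f(1.575) = -5.016875, f(1.925) = -9.041875, f(2.275) = -13.801875, f(2.625) = -19.296875, f(2.975) = -25.526875, f(3.325) = -32.491875.
Sum = Δt · [f(0.175) + f(0.525) + f(0.875) + ...].
Sum = -34.8928125.

-34.8928125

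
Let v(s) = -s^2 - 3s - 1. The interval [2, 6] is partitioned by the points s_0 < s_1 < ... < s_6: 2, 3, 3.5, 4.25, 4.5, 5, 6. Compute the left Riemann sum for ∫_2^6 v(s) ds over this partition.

-104.640625

Subinterval widths: 1, 0.5, 0.75, 0.25, 0.5, 1.
Left endpoints: 2, 3, 3.5, 4.25, 4.5, 5.
v(2) = -11, v(3) = -19, v(3.5) = -23.75, v(4.25) = -31.8125, v(4.5) = -34.75, v(5) = -41.
Sum = Σ Δs_i · v(s_i).
Sum = -104.640625.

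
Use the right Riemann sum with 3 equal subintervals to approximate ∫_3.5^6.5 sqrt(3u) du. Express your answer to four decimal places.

Δu = (6.5 − 3.5)/3 = 1.
Right endpoints: 4.5, 5.5, 6.5.
f(4.5) ≈ 3.6742, f(5.5) ≈ 4.0620, f(6.5) ≈ 4.4159.
Sum = Δu · [f(4.5) + f(5.5) + f(6.5)].
Sum ≈ 12.1521.

12.1521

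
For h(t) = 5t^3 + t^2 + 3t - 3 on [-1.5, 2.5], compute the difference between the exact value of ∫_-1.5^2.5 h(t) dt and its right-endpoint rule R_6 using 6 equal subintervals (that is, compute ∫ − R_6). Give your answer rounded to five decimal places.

-39.51852

Exact integral: ∫_-1.5^2.5 h(t) dt ≈ 42.8333333.
R_6 ≈ 82.3518519.
Error ≈ 42.8333333 − 82.3518519 ≈ -39.51852.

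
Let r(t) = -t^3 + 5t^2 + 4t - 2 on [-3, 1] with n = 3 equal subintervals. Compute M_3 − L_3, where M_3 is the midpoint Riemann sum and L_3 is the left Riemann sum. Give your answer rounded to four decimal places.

-48.8889

M_3 ≈ 37.925926.
L_3 ≈ 86.814815.
M_3 − L_3 ≈ -48.8889.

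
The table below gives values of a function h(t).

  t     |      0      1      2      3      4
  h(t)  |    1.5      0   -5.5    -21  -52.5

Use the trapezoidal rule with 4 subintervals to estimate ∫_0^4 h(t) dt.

-52

Δt = 1.
T_4 = (1/2)·[1.5 + 2·0 + 2·(-5.5) + 2·(-21) + (-52.5)] = -52.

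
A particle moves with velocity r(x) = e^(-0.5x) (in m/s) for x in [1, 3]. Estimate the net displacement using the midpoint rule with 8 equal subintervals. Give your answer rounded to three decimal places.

Δx = (3 − 1)/8 = 0.25.
Midpoints: 1.125, 1.375, 1.625, 1.875, 2.125, 2.375, 2.625, 2.875.
r(1.125) ≈ 0.570, r(1.375) ≈ 0.503, r(1.625) ≈ 0.444, r(1.875) ≈ 0.392, r(2.125) ≈ 0.346, r(2.375) ≈ 0.305, r(2.625) ≈ 0.269, r(2.875) ≈ 0.238.
Sum = Δx · [r(1.125) + r(1.375) + r(1.625) + ...].
Sum ≈ 0.766.

0.766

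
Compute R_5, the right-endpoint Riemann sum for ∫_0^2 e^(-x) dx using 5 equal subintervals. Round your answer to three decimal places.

0.703

Δx = (2 − 0)/5 = 0.4.
Right endpoints: 0.4, 0.8, 1.2, 1.6, 2.
f(0.4) ≈ 0.670, f(0.8) ≈ 0.449, f(1.2) ≈ 0.301, f(1.6) ≈ 0.202, f(2) ≈ 0.135.
Sum = Δx · [f(0.4) + f(0.8) + f(1.2) + f(1.6) + f(2)].
Sum ≈ 0.703.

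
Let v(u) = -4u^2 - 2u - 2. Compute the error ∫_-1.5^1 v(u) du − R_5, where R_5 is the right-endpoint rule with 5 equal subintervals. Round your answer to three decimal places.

Exact integral: ∫_-1.5^1 v(u) du ≈ -9.58333.
R_5 = -10.
Error ≈ -9.58333 − (-10) ≈ 0.417.

0.417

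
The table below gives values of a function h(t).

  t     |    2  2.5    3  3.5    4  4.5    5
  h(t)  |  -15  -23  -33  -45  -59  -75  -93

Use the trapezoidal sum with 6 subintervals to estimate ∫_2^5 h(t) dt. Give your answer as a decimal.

Δt = 0.5.
T_6 = (0.5/2)·[(-15) + 2·(-23) + 2·(-33) + 2·(-45) + 2·(-59) + 2·(-75) + (-93)] = -144.5.

-144.5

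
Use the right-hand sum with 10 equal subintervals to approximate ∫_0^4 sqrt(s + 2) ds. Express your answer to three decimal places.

8.117

Δs = (4 − 0)/10 = 0.4.
Right endpoints: 0.4, 0.8, 1.2, 1.6, 2, 2.4, 2.8, 3.2, 3.6, 4.
f(0.4) ≈ 1.549, f(0.8) ≈ 1.673, f(1.2) ≈ 1.789, f(1.6) ≈ 1.897, f(2) ≈ 2.000, f(2.4) ≈ 2.098, f(2.8) ≈ 2.191, f(3.2) ≈ 2.280, f(3.6) ≈ 2.366, f(4) ≈ 2.449.
Sum = Δs · [f(0.4) + f(0.8) + f(1.2) + ...].
Sum ≈ 8.117.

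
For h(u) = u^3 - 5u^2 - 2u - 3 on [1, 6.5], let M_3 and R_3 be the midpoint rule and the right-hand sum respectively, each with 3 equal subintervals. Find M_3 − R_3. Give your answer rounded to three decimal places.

M_3 ≈ -77.40422.
R_3 ≈ 3.15741.
M_3 − R_3 ≈ -80.562.

-80.562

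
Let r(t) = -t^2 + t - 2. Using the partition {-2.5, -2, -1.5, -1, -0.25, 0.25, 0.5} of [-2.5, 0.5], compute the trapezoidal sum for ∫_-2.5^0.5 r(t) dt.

Subinterval widths: 0.5, 0.5, 0.5, 0.75, 0.5, 0.25.
r(-2.5) = -10.75, r(-2) = -8, r(-1.5) = -5.75, r(-1) = -4, r(-0.25) = -2.3125, r(0.25) = -1.8125, r(0.5) = -1.75.
On each subinterval the trapezoid contributes (Δt_i/2)·[r(t_{i-1}) + r(t_i)].
Sum = -14.40625.

-14.40625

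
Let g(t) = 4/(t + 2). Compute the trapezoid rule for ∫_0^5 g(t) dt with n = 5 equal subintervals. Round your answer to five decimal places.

5.08571

Δt = (5 − 0)/5 = 1.
g(0) = 2, g(1) = 4/3, g(2) = 1, g(3) = 0.8, g(4) = 2/3, g(5) = 4/7.
T_5 = (Δt/2)·[g(t_0) + 2g(t_1) + ... + 2g(t_{4}) + g(t_5)].
Sum ≈ 5.08571.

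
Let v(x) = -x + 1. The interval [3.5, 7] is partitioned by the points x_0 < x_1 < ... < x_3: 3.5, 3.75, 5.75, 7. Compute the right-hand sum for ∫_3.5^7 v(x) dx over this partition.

Subinterval widths: 0.25, 2, 1.25.
Right endpoints: 3.75, 5.75, 7.
v(3.75) = -2.75, v(5.75) = -4.75, v(7) = -6.
Sum = Σ Δx_i · v(x_i).
Sum = -17.6875.

-17.6875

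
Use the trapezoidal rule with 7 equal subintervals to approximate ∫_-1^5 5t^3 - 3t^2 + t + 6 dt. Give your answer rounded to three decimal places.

721.837

Δt = (5 − (-1))/7 = 6/7.
f(-1) = -3, f(-1/7) = 1983/343, f(5/7) = 2403/343, f(11/7) = 6711/343, f(17/7) = 21387/343, f(23/7) = 52911/343, f(29/7) = 107763/343, f(5) = 561.
T_7 = (Δt/2)·[f(t_0) + 2f(t_1) + ... + 2f(t_{6}) + f(t_7)].
Sum ≈ 721.837.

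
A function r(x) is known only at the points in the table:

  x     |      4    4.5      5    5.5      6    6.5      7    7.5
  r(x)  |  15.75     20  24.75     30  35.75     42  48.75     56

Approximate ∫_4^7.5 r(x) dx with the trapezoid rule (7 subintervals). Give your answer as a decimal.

118.5625

Δx = 0.5.
T_7 = (0.5/2)·[15.75 + 2·20 + 2·24.75 + 2·30 + 2·35.75 + 2·42 + 2·48.75 + 56] = 118.5625.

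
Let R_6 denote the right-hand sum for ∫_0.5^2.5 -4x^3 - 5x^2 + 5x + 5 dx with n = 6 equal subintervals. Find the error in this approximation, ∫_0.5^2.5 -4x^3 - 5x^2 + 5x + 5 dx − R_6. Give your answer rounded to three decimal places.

Exact integral: ∫_0.5^2.5 f(x) dx ≈ -39.83333.
R_6 ≈ -54.35185.
Error ≈ -39.83333 − (-54.35185) ≈ 14.519.

14.519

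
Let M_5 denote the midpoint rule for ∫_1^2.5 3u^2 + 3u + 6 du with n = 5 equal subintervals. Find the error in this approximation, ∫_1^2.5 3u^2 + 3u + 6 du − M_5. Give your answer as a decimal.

0.03375

Exact integral: ∫_1^2.5 f(u) du = 31.5.
M_5 = 31.46625.
Error = 31.5 − 31.46625 = 0.03375.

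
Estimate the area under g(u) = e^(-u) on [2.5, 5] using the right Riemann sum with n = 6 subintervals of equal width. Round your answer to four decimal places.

Δu = (5 − 2.5)/6 = 5/12.
Right endpoints: 35/12, 10/3, 3.75, 25/6, 55/12, 5.
g(35/12) ≈ 0.0541, g(10/3) ≈ 0.0357, g(3.75) ≈ 0.0235, g(25/6) ≈ 0.0155, g(55/12) ≈ 0.0102, g(5) ≈ 0.0067.
Sum = Δu · [g(35/12) + g(10/3) + g(3.75) + ...].
Sum ≈ 0.0607.

0.0607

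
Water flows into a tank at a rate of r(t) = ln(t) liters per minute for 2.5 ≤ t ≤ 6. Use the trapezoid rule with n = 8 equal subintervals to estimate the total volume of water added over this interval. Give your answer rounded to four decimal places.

Δt = (6 − 2.5)/8 = 0.4375.
r(2.5) ≈ 0.9163, r(2.9375) ≈ 1.0776, r(3.375) ≈ 1.2164, r(3.8125) ≈ 1.3383, r(4.25) ≈ 1.4469, r(4.6875) ≈ 1.5449, r(5.125) ≈ 1.6341, r(5.5625) ≈ 1.7160, r(6) ≈ 1.7918.
T_8 = (Δt/2)·[r(t_0) + 2r(t_1) + ... + 2r(t_{7}) + r(t_8)].
Sum ≈ 4.9561.

4.9561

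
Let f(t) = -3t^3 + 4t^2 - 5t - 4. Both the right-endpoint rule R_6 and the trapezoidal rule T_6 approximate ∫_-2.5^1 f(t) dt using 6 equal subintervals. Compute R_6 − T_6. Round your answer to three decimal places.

R_6 ≈ 26.19633.
T_6 ≈ 51.97237.
R_6 − T_6 ≈ -25.776.

-25.776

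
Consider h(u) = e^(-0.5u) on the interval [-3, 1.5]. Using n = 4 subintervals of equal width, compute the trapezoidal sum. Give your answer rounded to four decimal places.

Δu = (1.5 − (-3))/4 = 1.125.
h(-3) ≈ 4.4817, h(-1.875) ≈ 2.5536, h(-0.75) ≈ 1.4550, h(0.375) ≈ 0.8290, h(1.5) ≈ 0.4724.
T_4 = (Δu/2)·[h(u_0) + 2h(u_1) + 2h(u_2) + 2h(u_3) + h(u_4)].
Sum ≈ 8.2290.

8.2290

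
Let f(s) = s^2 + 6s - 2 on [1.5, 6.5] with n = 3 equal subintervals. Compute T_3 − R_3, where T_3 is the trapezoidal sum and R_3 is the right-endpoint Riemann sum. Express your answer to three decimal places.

T_3 ≈ 202.73148.
R_3 ≈ 261.06481.
T_3 − R_3 ≈ -58.333.

-58.333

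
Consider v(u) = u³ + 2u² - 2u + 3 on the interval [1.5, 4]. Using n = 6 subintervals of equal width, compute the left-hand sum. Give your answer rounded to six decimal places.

Δu = (4 − 1.5)/6 = 5/12.
Left endpoints: 1.5, 23/12, 7/3, 2.75, 19/6, 43/12.
v(1.5) = 7.875, v(23/12) = 23423/1728, v(7/3) = 592/27, v(2.75) = 33.421875, v(19/6) = 10471/216, v(43/12) = 116683/1728.
Sum = Δu · [v(1.5) + v(23/12) + v(7/3) + ...].
Sum ≈ 80.324797.

80.324797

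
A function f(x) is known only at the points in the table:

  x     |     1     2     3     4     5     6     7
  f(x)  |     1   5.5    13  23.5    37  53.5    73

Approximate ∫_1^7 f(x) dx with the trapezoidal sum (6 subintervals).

169.5

Δx = 1.
T_6 = (1/2)·[1 + 2·5.5 + 2·13 + 2·23.5 + 2·37 + 2·53.5 + 73] = 169.5.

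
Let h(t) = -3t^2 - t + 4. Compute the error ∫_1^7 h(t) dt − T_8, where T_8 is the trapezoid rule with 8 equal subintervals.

1.6875

Exact integral: ∫_1^7 h(t) dt = -342.
T_8 = -343.6875.
Error = -342 − (-343.6875) = 1.6875.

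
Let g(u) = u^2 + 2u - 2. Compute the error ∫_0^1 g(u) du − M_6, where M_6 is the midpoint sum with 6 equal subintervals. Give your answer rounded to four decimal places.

0.0023

Exact integral: ∫_0^1 g(u) du ≈ -0.666667.
M_6 ≈ -0.668981.
Error ≈ -0.666667 − (-0.668981) ≈ 0.0023.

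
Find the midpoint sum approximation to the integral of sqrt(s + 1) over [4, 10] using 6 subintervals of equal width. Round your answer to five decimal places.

16.87138

Δs = (10 − 4)/6 = 1.
Midpoints: 4.5, 5.5, 6.5, 7.5, 8.5, 9.5.
f(4.5) ≈ 2.34521, f(5.5) ≈ 2.54951, f(6.5) ≈ 2.73861, f(7.5) ≈ 2.91548, f(8.5) ≈ 3.08221, f(9.5) ≈ 3.24037.
Sum = Δs · [f(4.5) + f(5.5) + f(6.5) + ...].
Sum ≈ 16.87138.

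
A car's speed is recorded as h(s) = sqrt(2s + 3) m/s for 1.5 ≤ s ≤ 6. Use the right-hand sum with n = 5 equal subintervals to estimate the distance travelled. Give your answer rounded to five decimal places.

Δs = (6 − 1.5)/5 = 0.9.
Right endpoints: 2.4, 3.3, 4.2, 5.1, 6.
h(2.4) ≈ 2.79285, h(3.3) ≈ 3.09839, h(4.2) ≈ 3.37639, h(5.1) ≈ 3.63318, h(6) ≈ 3.87298.
Sum = Δs · [h(2.4) + h(3.3) + h(4.2) + h(5.1) + h(6)].
Sum ≈ 15.09641.

15.09641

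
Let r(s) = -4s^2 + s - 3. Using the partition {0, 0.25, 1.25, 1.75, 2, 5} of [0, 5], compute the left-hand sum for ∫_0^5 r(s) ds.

Subinterval widths: 0.25, 1, 0.5, 0.25, 3.
Left endpoints: 0, 0.25, 1.25, 1.75, 2.
r(0) = -3, r(0.25) = -3, r(1.25) = -8, r(1.75) = -13.5, r(2) = -17.
Sum = Σ Δs_i · r(s_i).
Sum = -62.125.

-62.125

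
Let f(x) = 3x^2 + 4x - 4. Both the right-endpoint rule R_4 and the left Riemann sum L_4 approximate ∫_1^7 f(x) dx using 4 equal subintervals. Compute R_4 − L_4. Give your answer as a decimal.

252

R_4 = 546.75.
L_4 = 294.75.
R_4 − L_4 = 252.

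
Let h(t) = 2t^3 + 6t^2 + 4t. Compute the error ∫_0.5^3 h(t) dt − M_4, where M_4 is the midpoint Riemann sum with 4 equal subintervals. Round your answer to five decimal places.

Exact integral: ∫_0.5^3 h(t) dt = 111.71875.
M_4 ≈ 110.3759766.
Error ≈ 111.71875 − 110.3759766 ≈ 1.34277.

1.34277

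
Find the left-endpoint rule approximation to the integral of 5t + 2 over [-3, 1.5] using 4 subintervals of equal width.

Δt = (1.5 − (-3))/4 = 1.125.
Left endpoints: -3, -1.875, -0.75, 0.375.
f(-3) = -13, f(-1.875) = -7.375, f(-0.75) = -1.75, f(0.375) = 3.875.
Sum = Δt · [f(-3) + f(-1.875) + f(-0.75) + f(0.375)].
Sum = -20.53125.

-20.53125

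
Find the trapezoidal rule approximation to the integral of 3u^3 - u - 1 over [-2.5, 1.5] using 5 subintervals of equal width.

Δu = (1.5 − (-2.5))/5 = 0.8.
f(-2.5) = -45.375, f(-1.7) = -14.039, f(-0.9) = -2.287, f(-0.1) = -0.903, f(0.7) = -0.671, f(1.5) = 7.625.
T_5 = (Δu/2)·[f(u_0) + 2f(u_1) + ... + 2f(u_{4}) + f(u_5)].
Sum = -29.42.

-29.42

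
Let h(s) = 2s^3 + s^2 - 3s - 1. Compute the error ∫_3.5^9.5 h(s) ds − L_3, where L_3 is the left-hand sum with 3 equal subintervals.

Exact integral: ∫_3.5^9.5 h(s) ds = 4146.
L_3 = 2617.
Error = 4146 − 2617 = 1529.

1529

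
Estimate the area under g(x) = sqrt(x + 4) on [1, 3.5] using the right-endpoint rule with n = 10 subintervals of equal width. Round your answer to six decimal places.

6.302108

Δx = (3.5 − 1)/10 = 0.25.
Right endpoints: 1.25, 1.5, 1.75, 2, 2.25, 2.5, 2.75, 3, 3.25, 3.5.
g(1.25) ≈ 2.291288, g(1.5) ≈ 2.345208, g(1.75) ≈ 2.397916, g(2) ≈ 2.449490, g(2.25) ≈ 2.500000, g(2.5) ≈ 2.549510, g(2.75) ≈ 2.598076, g(3) ≈ 2.645751, g(3.25) ≈ 2.692582, g(3.5) ≈ 2.738613.
Sum = Δx · [g(1.25) + g(1.5) + g(1.75) + ...].
Sum ≈ 6.302108.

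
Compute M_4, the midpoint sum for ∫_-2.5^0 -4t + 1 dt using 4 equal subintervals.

15

Δt = (0 − (-2.5))/4 = 0.625.
Midpoints: -2.1875, -1.5625, -0.9375, -0.3125.
f(-2.1875) = 9.75, f(-1.5625) = 7.25, f(-0.9375) = 4.75, f(-0.3125) = 2.25.
Sum = Δt · [f(-2.1875) + f(-1.5625) + f(-0.9375) + f(-0.3125)].
Sum = 15.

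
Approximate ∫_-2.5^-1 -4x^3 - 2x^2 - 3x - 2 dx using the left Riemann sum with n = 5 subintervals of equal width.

Δx = (-1 − (-2.5))/5 = 0.3.
Left endpoints: -2.5, -2.2, -1.9, -1.6, -1.3.
f(-2.5) = 55.5, f(-2.2) = 37.512, f(-1.9) = 23.916, f(-1.6) = 14.064, f(-1.3) = 7.308.
Sum = Δx · [f(-2.5) + f(-2.2) + f(-1.9) + f(-1.6) + f(-1.3)].
Sum = 41.49.

41.49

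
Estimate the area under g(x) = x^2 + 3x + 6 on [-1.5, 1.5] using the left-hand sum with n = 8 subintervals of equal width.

18.6328125

Δx = (1.5 − (-1.5))/8 = 0.375.
Left endpoints: -1.5, -1.125, -0.75, -0.375, 0, 0.375, 0.75, 1.125.
g(-1.5) = 3.75, g(-1.125) = 3.890625, g(-0.75) = 4.3125, g(-0.375) = 5.015625, g(0) = 6, g(0.375) = 7.265625, g(0.75) = 8.8125, g(1.125) = 10.640625.
Sum = Δx · [g(-1.5) + g(-1.125) + g(-0.75) + ...].
Sum = 18.6328125.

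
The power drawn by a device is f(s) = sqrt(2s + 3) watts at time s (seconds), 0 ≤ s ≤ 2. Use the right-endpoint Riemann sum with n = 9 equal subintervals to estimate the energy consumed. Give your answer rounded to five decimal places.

4.54207

Δs = (2 − 0)/9 = 2/9.
Right endpoints: 2/9, 4/9, 2/3, 8/9, 10/9, 4/3, 14/9, 16/9, 2.
f(2/9) ≈ 1.85592, f(4/9) ≈ 1.97203, f(2/3) ≈ 2.08167, f(8/9) ≈ 2.18581, f(10/9) ≈ 2.28522, f(4/3) ≈ 2.38048, f(14/9) ≈ 2.47207, f(16/9) ≈ 2.56038, f(2) ≈ 2.64575.
Sum = Δs · [f(2/9) + f(4/9) + f(2/3) + ...].
Sum ≈ 4.54207.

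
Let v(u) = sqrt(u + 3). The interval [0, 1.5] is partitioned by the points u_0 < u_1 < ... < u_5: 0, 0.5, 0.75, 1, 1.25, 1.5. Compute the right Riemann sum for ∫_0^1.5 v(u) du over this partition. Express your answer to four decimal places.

Subinterval widths: 0.5, 0.25, 0.25, 0.25, 0.25.
Right endpoints: 0.5, 0.75, 1, 1.25, 1.5.
v(0.5) ≈ 1.8708, v(0.75) ≈ 1.9365, v(1) ≈ 2.0000, v(1.25) ≈ 2.0616, v(1.5) ≈ 2.1213.
Sum = Σ Δu_i · v(u_i).
Sum ≈ 2.9653.

2.9653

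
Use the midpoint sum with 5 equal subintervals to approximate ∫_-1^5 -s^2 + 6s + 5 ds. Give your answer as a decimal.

Δs = (5 − (-1))/5 = 1.2.
Midpoints: -0.4, 0.8, 2, 3.2, 4.4.
f(-0.4) = 2.44, f(0.8) = 9.16, f(2) = 13, f(3.2) = 13.96, f(4.4) = 12.04.
Sum = Δs · [f(-0.4) + f(0.8) + f(2) + f(3.2) + f(4.4)].
Sum = 60.72.

60.72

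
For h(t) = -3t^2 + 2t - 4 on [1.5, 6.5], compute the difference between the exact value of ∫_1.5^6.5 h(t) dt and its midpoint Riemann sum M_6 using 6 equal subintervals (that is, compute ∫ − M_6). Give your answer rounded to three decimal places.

-0.868

Exact integral: ∫_1.5^6.5 h(t) dt = -251.25.
M_6 ≈ -250.38194.
Error ≈ -251.25 − (-250.38194) ≈ -0.868.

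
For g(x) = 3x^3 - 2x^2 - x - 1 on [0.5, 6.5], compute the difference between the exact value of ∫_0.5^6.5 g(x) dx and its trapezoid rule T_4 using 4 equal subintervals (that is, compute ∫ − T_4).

-66.375

Exact integral: ∫_0.5^6.5 g(x) dx = 1128.75.
T_4 = 1195.125.
Error = 1128.75 − 1195.125 = -66.375.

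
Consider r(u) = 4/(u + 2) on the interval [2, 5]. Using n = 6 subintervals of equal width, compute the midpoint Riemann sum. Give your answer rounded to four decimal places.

Δu = (5 − 2)/6 = 0.5.
Midpoints: 2.25, 2.75, 3.25, 3.75, 4.25, 4.75.
r(2.25) = 16/17, r(2.75) = 16/19, r(3.25) = 16/21, r(3.75) = 16/23, r(4.25) = 0.64, r(4.75) = 16/27.
Sum = Δu · [r(2.25) + r(2.75) + r(3.25) + ...].
Sum ≈ 2.2367.

2.2367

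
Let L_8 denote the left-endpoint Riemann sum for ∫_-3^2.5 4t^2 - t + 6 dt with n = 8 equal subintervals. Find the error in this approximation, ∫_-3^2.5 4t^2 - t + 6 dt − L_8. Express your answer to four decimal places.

Exact integral: ∫_-3^2.5 f(t) dt ≈ 91.208333.
L_8 = 98.61328125.
Error ≈ 91.208333 − 98.61328125 ≈ -7.4049.

-7.4049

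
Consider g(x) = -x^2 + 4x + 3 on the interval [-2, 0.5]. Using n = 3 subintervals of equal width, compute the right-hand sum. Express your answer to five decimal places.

Δx = (0.5 − (-2))/3 = 5/6.
Right endpoints: -7/6, -1/3, 0.5.
g(-7/6) = -109/36, g(-1/3) = 14/9, g(0.5) = 4.75.
Sum = Δx · [g(-7/6) + g(-1/3) + g(0.5)].
Sum ≈ 2.73148.

2.73148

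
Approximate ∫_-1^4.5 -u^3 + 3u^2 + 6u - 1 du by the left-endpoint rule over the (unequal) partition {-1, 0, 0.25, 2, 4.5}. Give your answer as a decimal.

Subinterval widths: 1, 0.25, 1.75, 2.5.
Left endpoints: -1, 0, 0.25, 2.
f(-1) = -3, f(0) = -1, f(0.25) = 0.671875, f(2) = 15.
Sum = Σ Δu_i · f(u_i).
Sum = 35.42578125.

35.42578125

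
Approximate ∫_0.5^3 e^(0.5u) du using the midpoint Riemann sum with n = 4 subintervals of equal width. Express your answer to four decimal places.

Δu = (3 − 0.5)/4 = 0.625.
Midpoints: 0.8125, 1.4375, 2.0625, 2.6875.
f(0.8125) ≈ 1.5012, f(1.4375) ≈ 2.0519, f(2.0625) ≈ 2.8046, f(2.6875) ≈ 3.8334.
Sum = Δu · [f(0.8125) + f(1.4375) + f(2.0625) + f(2.6875)].
Sum ≈ 6.3694.

6.3694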